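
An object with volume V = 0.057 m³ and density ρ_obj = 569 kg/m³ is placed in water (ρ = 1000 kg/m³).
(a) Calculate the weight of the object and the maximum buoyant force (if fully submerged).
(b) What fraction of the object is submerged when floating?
(a) W=rho_obj*g*V=569*9.81*0.057=318.2 N; F_B(max)=rho*g*V=1000*9.81*0.057=559.2 N
(b) Floating fraction=rho_obj/rho=569/1000=0.569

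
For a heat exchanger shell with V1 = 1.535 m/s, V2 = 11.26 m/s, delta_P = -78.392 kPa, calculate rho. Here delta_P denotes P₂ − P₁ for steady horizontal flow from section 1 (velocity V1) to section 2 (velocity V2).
Formula: \Delta P = \frac{1}{2} \rho (V_1^2 - V_2^2)
Substituting knowns: -78.392 = 0.5·rho·(1.535² − 11.26²)/1000
Solving for rho: rho = 2·(-78.392·1000)/(1.535² − 11.26²) = 1260 kg/m³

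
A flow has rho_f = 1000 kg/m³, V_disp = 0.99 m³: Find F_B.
Formula: F_B = \rho_f g V_{disp}
F_B = 1000·9.81·0.99 = 9712 N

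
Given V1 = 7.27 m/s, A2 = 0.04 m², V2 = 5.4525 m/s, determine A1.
Formula: V_2 = \frac{A_1 V_1}{A_2}
Substituting knowns: 5.4525 = A1·7.27/0.04
Solving for A1: A1 = 5.4525·0.04/7.27 = 0.03 m²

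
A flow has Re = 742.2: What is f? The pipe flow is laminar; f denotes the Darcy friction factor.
Formula: f = \frac{64}{Re}
f = 64/742.2 = 0.08623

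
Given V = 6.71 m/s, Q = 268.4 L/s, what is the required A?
Formula: Q = A V
Substituting knowns: 268.4 = A·6.71·1000
Solving for A: A = (268.4/1000)/6.71 = 0.04 m²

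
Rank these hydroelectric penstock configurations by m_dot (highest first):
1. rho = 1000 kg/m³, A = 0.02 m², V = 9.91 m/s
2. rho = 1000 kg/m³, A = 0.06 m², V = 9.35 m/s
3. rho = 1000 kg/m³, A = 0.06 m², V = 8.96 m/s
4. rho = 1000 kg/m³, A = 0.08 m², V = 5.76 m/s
Case 1: m_dot = 198.2 kg/s
Case 2: m_dot = 561 kg/s
Case 3: m_dot = 537.6 kg/s
Case 4: m_dot = 460.8 kg/s
Ranking (highest first): 2, 3, 4, 1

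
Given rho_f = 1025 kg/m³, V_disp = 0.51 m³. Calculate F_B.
Formula: F_B = \rho_f g V_{disp}
F_B = 1025·9.81·0.51 = 5128 N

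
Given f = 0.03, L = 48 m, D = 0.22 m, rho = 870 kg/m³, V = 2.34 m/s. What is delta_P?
Formula: \Delta P = f \frac{L}{D} \frac{\rho V^2}{2}
delta_P = 0.03·(48/0.22)·0.5·870·2.34²/1000 = 15.59 kPa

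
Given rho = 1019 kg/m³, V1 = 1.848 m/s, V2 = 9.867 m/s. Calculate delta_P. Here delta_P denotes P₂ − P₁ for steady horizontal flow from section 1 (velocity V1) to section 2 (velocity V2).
Formula: \Delta P = \frac{1}{2} \rho (V_1^2 - V_2^2)
delta_P = 0.5·1019·(1.848² − 9.867²)/1000 = -47.86 kPa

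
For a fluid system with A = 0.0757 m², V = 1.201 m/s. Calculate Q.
Formula: Q = A V
Q = 0.0757·1.201·1000 = 90.92 L/s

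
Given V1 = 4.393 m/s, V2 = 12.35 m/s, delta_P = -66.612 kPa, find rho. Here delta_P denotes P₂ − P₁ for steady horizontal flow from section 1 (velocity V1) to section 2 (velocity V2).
Formula: \Delta P = \frac{1}{2} \rho (V_1^2 - V_2^2)
Substituting knowns: -66.612 = 0.5·rho·(4.393² − 12.35²)/1000
Solving for rho: rho = 2·(-66.612·1000)/(4.393² − 12.35²) = 1000 kg/m³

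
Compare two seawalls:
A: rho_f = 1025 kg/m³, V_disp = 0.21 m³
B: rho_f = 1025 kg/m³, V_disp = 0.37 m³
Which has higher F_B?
F_B(A) = 2112 N, F_B(B) = 3720 N. Answer: B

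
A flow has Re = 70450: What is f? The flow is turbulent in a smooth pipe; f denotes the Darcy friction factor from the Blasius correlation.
Formula: f = \frac{0.316}{Re^{0.25}}
f = 0.316/70450^0.25 = 0.0194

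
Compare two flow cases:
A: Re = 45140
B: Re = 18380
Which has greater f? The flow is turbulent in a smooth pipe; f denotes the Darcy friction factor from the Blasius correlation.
f(A) = 0.02168, f(B) = 0.02714. Answer: B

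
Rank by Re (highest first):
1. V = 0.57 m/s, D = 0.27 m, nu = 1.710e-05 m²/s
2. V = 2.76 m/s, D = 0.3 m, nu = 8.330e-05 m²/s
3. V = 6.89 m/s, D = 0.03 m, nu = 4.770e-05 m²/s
Case 1: Re = 9000
Case 2: Re = 9940
Case 3: Re = 4333
Ranking (highest first): 2, 1, 3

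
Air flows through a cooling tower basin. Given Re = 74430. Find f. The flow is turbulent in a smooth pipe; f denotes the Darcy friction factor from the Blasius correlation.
Formula: f = \frac{0.316}{Re^{0.25}}
f = 0.316/74430^0.25 = 0.01913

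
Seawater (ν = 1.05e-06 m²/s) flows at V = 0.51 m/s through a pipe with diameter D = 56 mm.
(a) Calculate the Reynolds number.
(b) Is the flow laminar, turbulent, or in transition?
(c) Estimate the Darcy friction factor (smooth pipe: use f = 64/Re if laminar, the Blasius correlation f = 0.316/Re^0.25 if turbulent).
(a) Re = V·D/ν = 0.51·0.056/1.05e-06 = 27200
(b) Flow regime: turbulent (Re > 4000)
(c) Friction factor: f = 0.316/Re^0.25 = 0.316/27200^0.25 = 0.02461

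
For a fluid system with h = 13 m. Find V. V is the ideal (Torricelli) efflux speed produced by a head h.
Formula: V = \sqrt{2 g h}
V = √(2·9.81·13) = 15.97 m/s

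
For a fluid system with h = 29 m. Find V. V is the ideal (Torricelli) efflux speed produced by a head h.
Formula: V = \sqrt{2 g h}
V = √(2·9.81·29) = 23.85 m/s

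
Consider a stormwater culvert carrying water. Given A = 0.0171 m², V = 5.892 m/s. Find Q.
Formula: Q = A V
Q = 0.0171·5.892·1000 = 100.8 L/s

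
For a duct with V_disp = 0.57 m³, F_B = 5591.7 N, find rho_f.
Formula: F_B = \rho_f g V_{disp}
Substituting knowns: 5591.7 = rho_f·9.81·0.57
Solving for rho_f: rho_f = 5591.7/(9.81·0.57) = 1000 kg/m³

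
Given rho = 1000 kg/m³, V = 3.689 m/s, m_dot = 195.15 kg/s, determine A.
Formula: \dot{m} = \rho A V
Substituting knowns: 195.15 = 1000·A·3.689
Solving for A: A = 195.15/(1000·3.689) = 0.0529 m²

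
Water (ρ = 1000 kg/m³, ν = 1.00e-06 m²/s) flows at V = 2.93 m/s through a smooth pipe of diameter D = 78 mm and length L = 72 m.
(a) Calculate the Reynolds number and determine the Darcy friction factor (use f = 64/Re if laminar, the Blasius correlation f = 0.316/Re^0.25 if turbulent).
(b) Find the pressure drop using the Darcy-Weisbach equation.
(a) Re = V·D/ν = 2.93·0.078/1.00e-06 = 228540 → turbulent (Re > 4000); f = 0.316/Re^0.25 = 0.316/228540^0.25 = 0.014453 (Blasius is strictly valid for Re ≲ 1e5; used here as the smooth-pipe estimate the problem specifies)
(b) Darcy-Weisbach: ΔP = f·(L/D)·½ρV²/1000 = 0.014453·(72/0.078)·½·1000·2.93²/1000 = 57.27 kPa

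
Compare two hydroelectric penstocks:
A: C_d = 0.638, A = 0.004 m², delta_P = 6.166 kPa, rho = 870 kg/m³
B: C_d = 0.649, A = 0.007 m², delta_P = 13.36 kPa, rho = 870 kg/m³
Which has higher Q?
Q(A) = 9.608 L/s, Q(B) = 25.18 L/s. Answer: B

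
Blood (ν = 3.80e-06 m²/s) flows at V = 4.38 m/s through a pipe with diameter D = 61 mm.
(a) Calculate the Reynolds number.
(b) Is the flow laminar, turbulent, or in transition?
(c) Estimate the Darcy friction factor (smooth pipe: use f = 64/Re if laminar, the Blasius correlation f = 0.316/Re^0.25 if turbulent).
(a) Re = V·D/ν = 4.38·0.061/3.80e-06 = 70311
(b) Flow regime: turbulent (Re > 4000)
(c) Friction factor: f = 0.316/Re^0.25 = 0.316/70311^0.25 = 0.01941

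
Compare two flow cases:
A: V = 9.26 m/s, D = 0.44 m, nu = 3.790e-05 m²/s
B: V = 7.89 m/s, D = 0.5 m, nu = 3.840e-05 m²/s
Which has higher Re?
Re(A) = 107504, Re(B) = 102734. Answer: A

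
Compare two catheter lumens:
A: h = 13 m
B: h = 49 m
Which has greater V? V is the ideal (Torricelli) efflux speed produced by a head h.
V(A) = 15.97 m/s, V(B) = 31.01 m/s. Answer: B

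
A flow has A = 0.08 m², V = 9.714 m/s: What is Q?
Formula: Q = A V
Q = 0.08·9.714·1000 = 777.1 L/s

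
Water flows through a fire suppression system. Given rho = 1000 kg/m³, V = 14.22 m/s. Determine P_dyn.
Formula: P_{dyn} = \frac{1}{2} \rho V^2
P_dyn = 0.5·1000·14.22²/1000 = 101.1 kPa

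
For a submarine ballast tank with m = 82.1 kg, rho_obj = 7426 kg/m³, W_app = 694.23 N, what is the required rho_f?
Formula: W_{app} = mg\left(1 - \frac{\rho_f}{\rho_{obj}}\right)
Substituting knowns: 694.23 = 82.1·9.81·(1 − rho_f/7426)
Solving for rho_f: rho_f = 7426·(1 − 694.23/(82.1·9.81)) = 1025 kg/m³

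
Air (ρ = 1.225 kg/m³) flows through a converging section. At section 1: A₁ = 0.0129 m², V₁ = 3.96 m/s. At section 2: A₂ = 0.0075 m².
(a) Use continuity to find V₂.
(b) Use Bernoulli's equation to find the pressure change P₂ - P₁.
(a) Continuity: A₁V₁=A₂V₂ -> V₂=A₁V₁/A₂=0.0129*3.96/0.0075=6.81 m/s
(b) Bernoulli: P₂-P₁=0.5*rho*(V₁^2-V₂^2)/1000=0.5*1.225*(3.96^2-6.81^2)/1000=-0.0188 kPa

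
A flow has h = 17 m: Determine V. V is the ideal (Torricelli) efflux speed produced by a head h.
Formula: V = \sqrt{2 g h}
V = √(2·9.81·17) = 18.26 m/s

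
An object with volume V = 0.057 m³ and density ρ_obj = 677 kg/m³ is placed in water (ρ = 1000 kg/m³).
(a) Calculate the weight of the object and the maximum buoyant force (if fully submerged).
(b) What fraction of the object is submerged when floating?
(a) W=rho_obj*g*V=677*9.81*0.057=378.6 N; F_B(max)=rho*g*V=1000*9.81*0.057=559.2 N
(b) Floating fraction=rho_obj/rho=677/1000=0.677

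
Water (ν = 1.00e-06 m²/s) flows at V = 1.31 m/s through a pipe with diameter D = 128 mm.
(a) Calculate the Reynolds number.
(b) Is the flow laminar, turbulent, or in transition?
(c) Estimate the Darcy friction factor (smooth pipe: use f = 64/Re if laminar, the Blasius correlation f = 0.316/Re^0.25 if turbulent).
(a) Re = V·D/ν = 1.31·0.128/1.00e-06 = 167680
(b) Flow regime: turbulent (Re > 4000)
(c) Friction factor: f = 0.316/Re^0.25 = 0.316/167680^0.25 = 0.01562 (Blasius is strictly valid for Re ≲ 1e5; used here as the smooth-pipe estimate the problem specifies)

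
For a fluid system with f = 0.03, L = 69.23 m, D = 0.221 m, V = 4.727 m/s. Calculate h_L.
Formula: h_L = f \frac{L}{D} \frac{V^2}{2g}
h_L = 0.03·(69.23/0.221)·4.727²/(2·9.81) = 10.7 m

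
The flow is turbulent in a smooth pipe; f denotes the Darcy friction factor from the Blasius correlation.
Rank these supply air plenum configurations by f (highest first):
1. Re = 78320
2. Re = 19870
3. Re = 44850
Case 1: f = 0.01889
Case 2: f = 0.02662
Case 3: f = 0.02171
Ranking (highest first): 2, 3, 1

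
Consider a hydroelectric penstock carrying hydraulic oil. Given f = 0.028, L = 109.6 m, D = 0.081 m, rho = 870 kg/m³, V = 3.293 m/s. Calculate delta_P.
Formula: \Delta P = f \frac{L}{D} \frac{\rho V^2}{2}
delta_P = 0.028·(109.6/0.081)·0.5·870·3.293²/1000 = 178.7 kPa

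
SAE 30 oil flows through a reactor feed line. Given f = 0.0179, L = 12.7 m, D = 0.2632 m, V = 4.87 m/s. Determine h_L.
Formula: h_L = f \frac{L}{D} \frac{V^2}{2g}
h_L = 0.0179·(12.7/0.2632)·4.87²/(2·9.81) = 1.044 m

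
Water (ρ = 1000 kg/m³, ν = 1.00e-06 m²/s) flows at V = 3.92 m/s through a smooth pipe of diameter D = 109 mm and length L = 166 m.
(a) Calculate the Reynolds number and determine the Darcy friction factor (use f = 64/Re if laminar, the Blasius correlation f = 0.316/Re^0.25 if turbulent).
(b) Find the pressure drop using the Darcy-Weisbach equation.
(a) Re = V·D/ν = 3.92·0.109/1.00e-06 = 427280 → turbulent (Re > 4000); f = 0.316/Re^0.25 = 0.316/427280^0.25 = 0.01236 (Blasius is strictly valid for Re ≲ 1e5; used here as the smooth-pipe estimate the problem specifies)
(b) Darcy-Weisbach: ΔP = f·(L/D)·½ρV²/1000 = 0.01236·(166/0.109)·½·1000·3.92²/1000 = 144.6 kPa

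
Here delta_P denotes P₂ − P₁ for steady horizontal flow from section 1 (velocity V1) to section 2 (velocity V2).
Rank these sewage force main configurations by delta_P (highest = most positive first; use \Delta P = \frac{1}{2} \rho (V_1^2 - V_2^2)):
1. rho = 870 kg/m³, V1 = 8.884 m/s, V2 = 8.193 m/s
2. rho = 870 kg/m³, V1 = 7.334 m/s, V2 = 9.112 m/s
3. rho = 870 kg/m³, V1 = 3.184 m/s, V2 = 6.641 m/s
Case 1: delta_P = 5.133 kPa
Case 2: delta_P = -12.72 kPa
Case 3: delta_P = -14.77 kPa
Ranking (highest first): 1, 2, 3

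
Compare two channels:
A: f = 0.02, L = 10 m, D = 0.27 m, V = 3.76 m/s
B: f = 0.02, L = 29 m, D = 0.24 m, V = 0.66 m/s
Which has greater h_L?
h_L(A) = 0.5338 m, h_L(B) = 0.05365 m. Answer: A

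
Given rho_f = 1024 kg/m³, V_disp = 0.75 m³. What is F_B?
Formula: F_B = \rho_f g V_{disp}
F_B = 1024·9.81·0.75 = 7534 N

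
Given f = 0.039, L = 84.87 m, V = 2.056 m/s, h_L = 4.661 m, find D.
Formula: h_L = f \frac{L}{D} \frac{V^2}{2g}
Substituting knowns: 4.661 = 0.039·(84.87/D)·2.056²/(2·9.81)
Solving for D: D = 0.039·84.87·2.056²/(2·9.81·4.661) = 0.153 m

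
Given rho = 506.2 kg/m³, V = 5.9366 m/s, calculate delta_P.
Formula: V = \sqrt{\frac{2 \Delta P}{\rho}}
Substituting knowns: 5.9366 = √(2·(delta_P·1000)/506.2)
Solving for delta_P: delta_P = 5.9366²·506.2/2/1000 = 8.92 kPa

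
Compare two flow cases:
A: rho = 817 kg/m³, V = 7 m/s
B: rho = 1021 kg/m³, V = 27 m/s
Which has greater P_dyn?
P_dyn(A) = 20.02 kPa, P_dyn(B) = 372.2 kPa. Answer: B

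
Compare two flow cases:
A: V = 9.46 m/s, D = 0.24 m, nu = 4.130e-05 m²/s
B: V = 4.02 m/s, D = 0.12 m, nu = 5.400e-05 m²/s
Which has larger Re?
Re(A) = 54973, Re(B) = 8933. Answer: A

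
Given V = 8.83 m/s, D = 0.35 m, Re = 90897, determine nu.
Formula: Re = \frac{V D}{\nu}
Substituting knowns: 90897 = 8.83·0.35/nu
Solving for nu: nu = 8.83·0.35/90897 = 3.400e-05 m²/s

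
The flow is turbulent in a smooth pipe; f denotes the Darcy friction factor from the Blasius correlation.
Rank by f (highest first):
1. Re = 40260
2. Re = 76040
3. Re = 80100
Case 1: f = 0.02231
Case 2: f = 0.01903
Case 3: f = 0.01878
Ranking (highest first): 1, 2, 3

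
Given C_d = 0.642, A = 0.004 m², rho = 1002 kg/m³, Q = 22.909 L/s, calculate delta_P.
Formula: Q = C_d A \sqrt{\frac{2 \Delta P}{\rho}}
Substituting knowns: 22.909 = 0.642·0.004·√(2·(delta_P·1000)/1002)·1000
Solving for delta_P: delta_P = ((22.909/1000)/(0.642·0.004))²·1002/2/1000 = 39.87 kPa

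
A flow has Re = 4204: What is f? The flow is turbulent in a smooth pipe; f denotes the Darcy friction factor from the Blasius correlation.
Formula: f = \frac{0.316}{Re^{0.25}}
f = 0.316/4204^0.25 = 0.03924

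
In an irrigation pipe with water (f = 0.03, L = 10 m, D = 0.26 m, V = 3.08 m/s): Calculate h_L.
Formula: h_L = f \frac{L}{D} \frac{V^2}{2g}
h_L = 0.03·(10/0.26)·3.08²/(2·9.81) = 0.5579 m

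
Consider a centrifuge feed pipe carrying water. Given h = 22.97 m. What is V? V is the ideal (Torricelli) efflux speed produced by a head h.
Formula: V = \sqrt{2 g h}
V = √(2·9.81·22.97) = 21.23 m/s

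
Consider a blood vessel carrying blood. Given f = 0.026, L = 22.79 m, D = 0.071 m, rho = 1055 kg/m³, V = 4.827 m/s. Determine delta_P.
Formula: \Delta P = f \frac{L}{D} \frac{\rho V^2}{2}
delta_P = 0.026·(22.79/0.071)·0.5·1055·4.827²/1000 = 102.6 kPa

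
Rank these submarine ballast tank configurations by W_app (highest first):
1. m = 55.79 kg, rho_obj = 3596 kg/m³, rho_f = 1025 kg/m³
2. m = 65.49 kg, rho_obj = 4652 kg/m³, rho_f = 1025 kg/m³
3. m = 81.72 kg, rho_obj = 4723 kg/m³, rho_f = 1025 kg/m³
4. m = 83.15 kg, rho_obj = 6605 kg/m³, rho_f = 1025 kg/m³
Case 1: W_app = 391.3 N
Case 2: W_app = 500.9 N
Case 3: W_app = 627.7 N
Case 4: W_app = 689.1 N
Ranking (highest first): 4, 3, 2, 1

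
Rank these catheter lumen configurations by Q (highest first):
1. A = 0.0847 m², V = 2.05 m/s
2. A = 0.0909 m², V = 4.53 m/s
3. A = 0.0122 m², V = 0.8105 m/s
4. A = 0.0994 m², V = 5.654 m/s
Case 1: Q = 173.6 L/s
Case 2: Q = 411.8 L/s
Case 3: Q = 9.888 L/s
Case 4: Q = 562 L/s
Ranking (highest first): 4, 2, 1, 3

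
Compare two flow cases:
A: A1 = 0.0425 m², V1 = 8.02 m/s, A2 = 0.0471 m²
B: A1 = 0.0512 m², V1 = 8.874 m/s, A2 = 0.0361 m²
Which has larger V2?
V2(A) = 7.237 m/s, V2(B) = 12.59 m/s. Answer: B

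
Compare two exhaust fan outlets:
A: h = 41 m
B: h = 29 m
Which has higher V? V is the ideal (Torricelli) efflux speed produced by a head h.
V(A) = 28.36 m/s, V(B) = 23.85 m/s. Answer: A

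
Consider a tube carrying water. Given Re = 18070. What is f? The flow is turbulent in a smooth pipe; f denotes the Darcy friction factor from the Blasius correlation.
Formula: f = \frac{0.316}{Re^{0.25}}
f = 0.316/18070^0.25 = 0.02726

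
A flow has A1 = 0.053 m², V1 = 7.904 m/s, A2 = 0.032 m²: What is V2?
Formula: V_2 = \frac{A_1 V_1}{A_2}
V2 = 0.053·7.904/0.032 = 13.09 m/s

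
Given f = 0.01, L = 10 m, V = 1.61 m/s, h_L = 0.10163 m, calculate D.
Formula: h_L = f \frac{L}{D} \frac{V^2}{2g}
Substituting knowns: 0.10163 = 0.01·(10/D)·1.61²/(2·9.81)
Solving for D: D = 0.01·10·1.61²/(2·9.81·0.10163) = 0.13 m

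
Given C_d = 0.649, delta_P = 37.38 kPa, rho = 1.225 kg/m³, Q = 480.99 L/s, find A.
Formula: Q = C_d A \sqrt{\frac{2 \Delta P}{\rho}}
Substituting knowns: 480.99 = 0.649·A·√(2·(37.38·1000)/1.225)·1000
Solving for A: A = (480.99/1000)/(0.649·√(2·(37.38·1000)/1.225)) = 0.003 m²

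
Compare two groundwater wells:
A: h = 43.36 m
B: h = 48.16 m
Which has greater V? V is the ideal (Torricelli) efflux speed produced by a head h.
V(A) = 29.17 m/s, V(B) = 30.74 m/s. Answer: B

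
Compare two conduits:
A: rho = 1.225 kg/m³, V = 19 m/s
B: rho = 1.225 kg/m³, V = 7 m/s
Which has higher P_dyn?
P_dyn(A) = 0.2211 kPa, P_dyn(B) = 0.03001 kPa. Answer: A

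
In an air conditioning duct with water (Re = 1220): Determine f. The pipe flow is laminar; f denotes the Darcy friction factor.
Formula: f = \frac{64}{Re}
f = 64/1220 = 0.05246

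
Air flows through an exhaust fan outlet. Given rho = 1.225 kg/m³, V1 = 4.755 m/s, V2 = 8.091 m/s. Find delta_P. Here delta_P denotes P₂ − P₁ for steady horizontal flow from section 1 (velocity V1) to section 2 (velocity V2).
Formula: \Delta P = \frac{1}{2} \rho (V_1^2 - V_2^2)
delta_P = 0.5·1.225·(4.755² − 8.091²)/1000 = -0.02625 kPa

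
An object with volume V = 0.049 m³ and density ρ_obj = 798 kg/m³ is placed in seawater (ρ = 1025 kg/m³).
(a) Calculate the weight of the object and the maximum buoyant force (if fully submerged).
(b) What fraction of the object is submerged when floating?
(a) W=rho_obj*g*V=798*9.81*0.049=383.6 N; F_B(max)=rho*g*V=1025*9.81*0.049=492.7 N
(b) Floating fraction=rho_obj/rho=798/1025=0.779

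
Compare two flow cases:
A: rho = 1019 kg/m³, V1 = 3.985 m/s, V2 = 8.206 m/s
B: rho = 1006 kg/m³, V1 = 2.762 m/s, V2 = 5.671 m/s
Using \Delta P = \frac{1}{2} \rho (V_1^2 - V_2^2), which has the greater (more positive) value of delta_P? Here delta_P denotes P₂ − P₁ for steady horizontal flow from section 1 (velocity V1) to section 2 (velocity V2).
delta_P(A) = -26.22 kPa, delta_P(B) = -12.34 kPa. Answer: B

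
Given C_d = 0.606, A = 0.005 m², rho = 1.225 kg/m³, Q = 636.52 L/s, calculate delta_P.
Formula: Q = C_d A \sqrt{\frac{2 \Delta P}{\rho}}
Substituting knowns: 636.52 = 0.606·0.005·√(2·(delta_P·1000)/1.225)·1000
Solving for delta_P: delta_P = ((636.52/1000)/(0.606·0.005))²·1.225/2/1000 = 27.03 kPa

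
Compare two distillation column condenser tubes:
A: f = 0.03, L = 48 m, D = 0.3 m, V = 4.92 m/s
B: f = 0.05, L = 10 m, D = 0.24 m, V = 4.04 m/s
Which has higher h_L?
h_L(A) = 5.922 m, h_L(B) = 1.733 m. Answer: A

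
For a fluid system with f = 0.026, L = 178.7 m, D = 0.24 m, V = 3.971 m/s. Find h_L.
Formula: h_L = f \frac{L}{D} \frac{V^2}{2g}
h_L = 0.026·(178.7/0.24)·3.971²/(2·9.81) = 15.56 m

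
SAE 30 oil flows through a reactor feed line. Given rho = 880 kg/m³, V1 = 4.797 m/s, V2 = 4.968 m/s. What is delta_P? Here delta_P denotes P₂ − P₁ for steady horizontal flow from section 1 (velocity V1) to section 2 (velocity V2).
Formula: \Delta P = \frac{1}{2} \rho (V_1^2 - V_2^2)
delta_P = 0.5·880·(4.797² − 4.968²)/1000 = -0.7347 kPa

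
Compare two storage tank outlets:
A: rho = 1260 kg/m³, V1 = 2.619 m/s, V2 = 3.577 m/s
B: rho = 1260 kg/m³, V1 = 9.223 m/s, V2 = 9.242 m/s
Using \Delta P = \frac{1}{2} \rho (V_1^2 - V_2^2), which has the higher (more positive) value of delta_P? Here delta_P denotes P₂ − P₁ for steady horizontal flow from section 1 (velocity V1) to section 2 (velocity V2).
delta_P(A) = -3.74 kPa, delta_P(B) = -0.221 kPa. Answer: B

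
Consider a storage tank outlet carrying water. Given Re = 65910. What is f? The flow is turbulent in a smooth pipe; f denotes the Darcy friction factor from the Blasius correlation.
Formula: f = \frac{0.316}{Re^{0.25}}
f = 0.316/65910^0.25 = 0.01972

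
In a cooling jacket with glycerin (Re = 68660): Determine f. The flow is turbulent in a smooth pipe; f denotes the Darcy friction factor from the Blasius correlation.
Formula: f = \frac{0.316}{Re^{0.25}}
f = 0.316/68660^0.25 = 0.01952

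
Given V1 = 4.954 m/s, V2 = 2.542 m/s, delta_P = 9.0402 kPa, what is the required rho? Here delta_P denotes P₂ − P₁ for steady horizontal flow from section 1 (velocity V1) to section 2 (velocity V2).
Formula: \Delta P = \frac{1}{2} \rho (V_1^2 - V_2^2)
Substituting knowns: 9.0402 = 0.5·rho·(4.954² − 2.542²)/1000
Solving for rho: rho = 2·(9.0402·1000)/(4.954² − 2.542²) = 1000 kg/m³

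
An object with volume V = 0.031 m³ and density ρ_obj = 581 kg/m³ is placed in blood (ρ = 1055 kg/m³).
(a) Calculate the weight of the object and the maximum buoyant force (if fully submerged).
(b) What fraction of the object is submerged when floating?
(a) W=rho_obj*g*V=581*9.81*0.031=176.7 N; F_B(max)=rho*g*V=1055*9.81*0.031=320.8 N
(b) Floating fraction=rho_obj/rho=581/1055=0.551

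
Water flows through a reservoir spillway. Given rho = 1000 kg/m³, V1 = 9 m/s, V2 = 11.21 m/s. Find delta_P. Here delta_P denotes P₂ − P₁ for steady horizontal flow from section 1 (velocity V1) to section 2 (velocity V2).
Formula: \Delta P = \frac{1}{2} \rho (V_1^2 - V_2^2)
delta_P = 0.5·1000·(9² − 11.21²)/1000 = -22.33 kPa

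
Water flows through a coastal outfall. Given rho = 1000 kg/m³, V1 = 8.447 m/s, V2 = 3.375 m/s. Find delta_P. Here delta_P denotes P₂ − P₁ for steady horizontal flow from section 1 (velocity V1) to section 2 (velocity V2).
Formula: \Delta P = \frac{1}{2} \rho (V_1^2 - V_2^2)
delta_P = 0.5·1000·(8.447² − 3.375²)/1000 = 29.98 kPa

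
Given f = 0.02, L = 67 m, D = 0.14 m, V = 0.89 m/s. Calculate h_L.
Formula: h_L = f \frac{L}{D} \frac{V^2}{2g}
h_L = 0.02·(67/0.14)·0.89²/(2·9.81) = 0.3864 m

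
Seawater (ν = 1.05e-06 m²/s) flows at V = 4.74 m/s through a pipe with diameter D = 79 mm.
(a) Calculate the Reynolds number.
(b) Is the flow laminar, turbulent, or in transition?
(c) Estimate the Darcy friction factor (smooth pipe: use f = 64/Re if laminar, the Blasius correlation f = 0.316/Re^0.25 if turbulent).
(a) Re = V·D/ν = 4.74·0.079/1.05e-06 = 356630
(b) Flow regime: turbulent (Re > 4000)
(c) Friction factor: f = 0.316/Re^0.25 = 0.316/356630^0.25 = 0.01293 (Blasius is strictly valid for Re ≲ 1e5; used here as the smooth-pipe estimate the problem specifies)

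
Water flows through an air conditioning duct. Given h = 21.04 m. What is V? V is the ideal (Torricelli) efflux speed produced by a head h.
Formula: V = \sqrt{2 g h}
V = √(2·9.81·21.04) = 20.32 m/s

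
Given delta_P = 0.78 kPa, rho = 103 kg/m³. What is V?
Formula: V = \sqrt{\frac{2 \Delta P}{\rho}}
V = √(2·(0.78·1000)/103) = 3.892 m/s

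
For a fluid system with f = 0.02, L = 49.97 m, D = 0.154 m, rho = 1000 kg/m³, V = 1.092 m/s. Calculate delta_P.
Formula: \Delta P = f \frac{L}{D} \frac{\rho V^2}{2}
delta_P = 0.02·(49.97/0.154)·0.5·1000·1.092²/1000 = 3.869 kPa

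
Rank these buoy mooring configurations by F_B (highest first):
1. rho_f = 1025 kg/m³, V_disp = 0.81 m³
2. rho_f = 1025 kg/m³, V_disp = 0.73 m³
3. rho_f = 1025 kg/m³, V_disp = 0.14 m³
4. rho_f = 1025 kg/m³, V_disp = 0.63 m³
Case 1: F_B = 8145 N
Case 2: F_B = 7340 N
Case 3: F_B = 1408 N
Case 4: F_B = 6335 N
Ranking (highest first): 1, 2, 4, 3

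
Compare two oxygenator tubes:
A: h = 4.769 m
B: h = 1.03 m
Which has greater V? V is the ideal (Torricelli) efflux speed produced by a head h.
V(A) = 9.673 m/s, V(B) = 4.495 m/s. Answer: A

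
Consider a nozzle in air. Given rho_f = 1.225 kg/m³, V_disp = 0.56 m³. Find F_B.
Formula: F_B = \rho_f g V_{disp}
F_B = 1.225·9.81·0.56 = 6.73 N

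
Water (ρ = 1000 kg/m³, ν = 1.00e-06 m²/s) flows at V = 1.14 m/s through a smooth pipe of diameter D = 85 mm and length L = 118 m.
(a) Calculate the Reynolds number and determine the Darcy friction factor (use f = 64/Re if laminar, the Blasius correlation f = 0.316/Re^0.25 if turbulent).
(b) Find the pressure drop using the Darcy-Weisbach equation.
(a) Re = V·D/ν = 1.14·0.085/1.00e-06 = 96900 → turbulent (Re > 4000); f = 0.316/Re^0.25 = 0.316/96900^0.25 = 0.01791
(b) Darcy-Weisbach: ΔP = f·(L/D)·½ρV²/1000 = 0.01791·(118/0.085)·½·1000·1.14²/1000 = 16.16 kPa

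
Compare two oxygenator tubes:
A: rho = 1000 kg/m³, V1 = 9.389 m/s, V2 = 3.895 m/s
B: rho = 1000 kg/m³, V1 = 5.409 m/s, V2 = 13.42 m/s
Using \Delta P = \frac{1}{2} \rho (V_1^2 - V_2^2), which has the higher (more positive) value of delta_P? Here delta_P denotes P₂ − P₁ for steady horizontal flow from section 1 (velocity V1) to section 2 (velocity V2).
delta_P(A) = 36.49 kPa, delta_P(B) = -75.42 kPa. Answer: A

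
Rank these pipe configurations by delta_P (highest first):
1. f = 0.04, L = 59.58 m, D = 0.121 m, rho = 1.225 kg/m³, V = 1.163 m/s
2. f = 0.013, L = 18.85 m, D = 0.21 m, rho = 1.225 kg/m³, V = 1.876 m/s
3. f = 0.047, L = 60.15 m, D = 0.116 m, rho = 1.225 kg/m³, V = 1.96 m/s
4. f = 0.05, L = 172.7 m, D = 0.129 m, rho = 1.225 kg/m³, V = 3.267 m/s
Case 1: delta_P = 0.01632 kPa
Case 2: delta_P = 0.002515 kPa
Case 3: delta_P = 0.05734 kPa
Case 4: delta_P = 0.4376 kPa
Ranking (highest first): 4, 3, 1, 2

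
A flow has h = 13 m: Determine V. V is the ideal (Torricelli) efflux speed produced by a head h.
Formula: V = \sqrt{2 g h}
V = √(2·9.81·13) = 15.97 m/s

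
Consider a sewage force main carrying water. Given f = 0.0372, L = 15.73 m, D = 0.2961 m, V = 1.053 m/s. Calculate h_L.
Formula: h_L = f \frac{L}{D} \frac{V^2}{2g}
h_L = 0.0372·(15.73/0.2961)·1.053²/(2·9.81) = 0.1117 m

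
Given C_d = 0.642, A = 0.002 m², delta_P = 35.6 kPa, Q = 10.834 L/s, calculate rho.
Formula: Q = C_d A \sqrt{\frac{2 \Delta P}{\rho}}
Substituting knowns: 10.834 = 0.642·0.002·√(2·(35.6·1000)/rho)·1000
Solving for rho: rho = 2·(35.6·1000)/((10.834/1000)/(0.642·0.002))² = 1000 kg/m³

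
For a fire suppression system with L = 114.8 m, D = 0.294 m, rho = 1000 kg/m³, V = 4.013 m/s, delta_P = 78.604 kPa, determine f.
Formula: \Delta P = f \frac{L}{D} \frac{\rho V^2}{2}
Substituting knowns: 78.604 = f·(114.8/0.294)·0.5·1000·4.013²/1000
Solving for f: f = (78.604·1000)/((114.8/0.294)·0.5·1000·4.013²) = 0.025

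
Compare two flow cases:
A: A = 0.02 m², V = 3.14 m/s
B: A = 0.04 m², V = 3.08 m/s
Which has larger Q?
Q(A) = 62.8 L/s, Q(B) = 123.2 L/s. Answer: B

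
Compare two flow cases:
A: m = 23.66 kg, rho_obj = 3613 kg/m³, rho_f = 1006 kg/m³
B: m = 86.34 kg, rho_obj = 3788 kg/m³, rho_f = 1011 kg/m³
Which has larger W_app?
W_app(A) = 167.5 N, W_app(B) = 620.9 N. Answer: B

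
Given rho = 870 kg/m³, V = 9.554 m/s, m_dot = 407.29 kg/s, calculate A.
Formula: \dot{m} = \rho A V
Substituting knowns: 407.29 = 870·A·9.554
Solving for A: A = 407.29/(870·9.554) = 0.049 m²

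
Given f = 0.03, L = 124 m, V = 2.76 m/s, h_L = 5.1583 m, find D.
Formula: h_L = f \frac{L}{D} \frac{V^2}{2g}
Substituting knowns: 5.1583 = 0.03·(124/D)·2.76²/(2·9.81)
Solving for D: D = 0.03·124·2.76²/(2·9.81·5.1583) = 0.28 m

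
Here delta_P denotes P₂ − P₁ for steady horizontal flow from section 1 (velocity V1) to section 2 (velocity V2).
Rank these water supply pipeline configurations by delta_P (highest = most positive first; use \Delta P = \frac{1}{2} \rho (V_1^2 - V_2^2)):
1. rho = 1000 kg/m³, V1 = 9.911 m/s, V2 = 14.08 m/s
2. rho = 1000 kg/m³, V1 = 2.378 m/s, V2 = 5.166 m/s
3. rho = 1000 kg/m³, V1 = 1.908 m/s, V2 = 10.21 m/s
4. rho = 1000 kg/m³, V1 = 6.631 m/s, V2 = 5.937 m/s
Case 1: delta_P = -50.01 kPa
Case 2: delta_P = -10.52 kPa
Case 3: delta_P = -50.3 kPa
Case 4: delta_P = 4.361 kPa
Ranking (highest first): 4, 2, 1, 3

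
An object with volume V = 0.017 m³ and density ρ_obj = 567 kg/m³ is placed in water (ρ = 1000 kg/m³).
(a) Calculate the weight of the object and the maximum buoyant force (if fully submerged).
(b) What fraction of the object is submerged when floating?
(a) W=rho_obj*g*V=567*9.81*0.017=94.6 N; F_B(max)=rho*g*V=1000*9.81*0.017=166.8 N
(b) Floating fraction=rho_obj/rho=567/1000=0.567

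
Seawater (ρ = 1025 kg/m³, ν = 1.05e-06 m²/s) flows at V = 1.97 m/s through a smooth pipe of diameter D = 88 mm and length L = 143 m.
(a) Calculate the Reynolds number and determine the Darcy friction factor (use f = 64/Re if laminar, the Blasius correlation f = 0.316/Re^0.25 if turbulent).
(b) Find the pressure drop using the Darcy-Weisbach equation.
(a) Re = V·D/ν = 1.97·0.088/1.05e-06 = 165100 → turbulent (Re > 4000); f = 0.316/Re^0.25 = 0.316/165100^0.25 = 0.015677 (Blasius is strictly valid for Re ≲ 1e5; used here as the smooth-pipe estimate the problem specifies)
(b) Darcy-Weisbach: ΔP = f·(L/D)·½ρV²/1000 = 0.015677·(143/0.088)·½·1025·1.97²/1000 = 50.67 kPa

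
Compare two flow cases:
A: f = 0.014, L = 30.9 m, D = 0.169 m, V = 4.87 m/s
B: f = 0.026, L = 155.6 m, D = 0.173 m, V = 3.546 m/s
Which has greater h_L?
h_L(A) = 3.094 m, h_L(B) = 14.99 m. Answer: B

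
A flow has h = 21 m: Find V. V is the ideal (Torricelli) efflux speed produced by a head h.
Formula: V = \sqrt{2 g h}
V = √(2·9.81·21) = 20.3 m/s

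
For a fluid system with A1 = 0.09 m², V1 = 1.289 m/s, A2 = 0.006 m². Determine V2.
Formula: V_2 = \frac{A_1 V_1}{A_2}
V2 = 0.09·1.289/0.006 = 19.33 m/s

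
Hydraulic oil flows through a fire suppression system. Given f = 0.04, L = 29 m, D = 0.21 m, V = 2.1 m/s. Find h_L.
Formula: h_L = f \frac{L}{D} \frac{V^2}{2g}
h_L = 0.04·(29/0.21)·2.1²/(2·9.81) = 1.242 m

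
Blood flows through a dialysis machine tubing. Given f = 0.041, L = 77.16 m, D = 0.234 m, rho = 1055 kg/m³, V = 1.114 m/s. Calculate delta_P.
Formula: \Delta P = f \frac{L}{D} \frac{\rho V^2}{2}
delta_P = 0.041·(77.16/0.234)·0.5·1055·1.114²/1000 = 8.85 kPa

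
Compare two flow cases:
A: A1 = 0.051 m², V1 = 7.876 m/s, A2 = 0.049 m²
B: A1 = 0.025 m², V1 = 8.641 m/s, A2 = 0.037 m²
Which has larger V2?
V2(A) = 8.197 m/s, V2(B) = 5.839 m/s. Answer: A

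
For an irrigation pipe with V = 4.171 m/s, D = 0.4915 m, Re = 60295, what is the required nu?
Formula: Re = \frac{V D}{\nu}
Substituting knowns: 60295 = 4.171·0.4915/nu
Solving for nu: nu = 4.171·0.4915/60295 = 3.400e-05 m²/s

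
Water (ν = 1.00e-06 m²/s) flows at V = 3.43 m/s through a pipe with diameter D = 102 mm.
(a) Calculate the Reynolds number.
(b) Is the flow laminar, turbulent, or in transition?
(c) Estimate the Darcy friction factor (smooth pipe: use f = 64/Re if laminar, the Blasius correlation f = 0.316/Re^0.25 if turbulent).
(a) Re = V·D/ν = 3.43·0.102/1.00e-06 = 349860
(b) Flow regime: turbulent (Re > 4000)
(c) Friction factor: f = 0.316/Re^0.25 = 0.316/349860^0.25 = 0.01299 (Blasius is strictly valid for Re ≲ 1e5; used here as the smooth-pipe estimate the problem specifies)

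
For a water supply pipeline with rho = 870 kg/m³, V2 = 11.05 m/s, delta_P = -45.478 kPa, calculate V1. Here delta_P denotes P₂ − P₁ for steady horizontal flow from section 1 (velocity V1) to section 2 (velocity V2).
Formula: \Delta P = \frac{1}{2} \rho (V_1^2 - V_2^2)
Substituting knowns: -45.478 = 0.5·870·(V1² − 11.05²)/1000
Solving for V1: V1 = √(11.05² + 2·(-45.478·1000)/870) = 4.19 m/s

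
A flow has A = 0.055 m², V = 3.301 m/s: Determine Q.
Formula: Q = A V
Q = 0.055·3.301·1000 = 181.6 L/s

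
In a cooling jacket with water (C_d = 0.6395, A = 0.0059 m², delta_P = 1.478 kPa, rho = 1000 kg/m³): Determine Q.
Formula: Q = C_d A \sqrt{\frac{2 \Delta P}{\rho}}
Q = 0.6395·0.0059·√(2·(1.478·1000)/1000)·1000 = 6.487 L/s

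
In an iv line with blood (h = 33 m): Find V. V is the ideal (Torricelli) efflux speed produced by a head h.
Formula: V = \sqrt{2 g h}
V = √(2·9.81·33) = 25.45 m/s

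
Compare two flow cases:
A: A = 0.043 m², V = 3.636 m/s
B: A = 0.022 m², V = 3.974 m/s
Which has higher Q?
Q(A) = 156.3 L/s, Q(B) = 87.43 L/s. Answer: A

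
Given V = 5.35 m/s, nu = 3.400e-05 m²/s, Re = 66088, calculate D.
Formula: Re = \frac{V D}{\nu}
Substituting knowns: 66088 = 5.35·D/3.400e-05
Solving for D: D = 66088·3.400e-05/5.35 = 0.42 m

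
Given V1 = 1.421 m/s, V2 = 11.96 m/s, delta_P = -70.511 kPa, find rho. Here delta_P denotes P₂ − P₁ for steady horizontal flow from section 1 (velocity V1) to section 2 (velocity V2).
Formula: \Delta P = \frac{1}{2} \rho (V_1^2 - V_2^2)
Substituting knowns: -70.511 = 0.5·rho·(1.421² − 11.96²)/1000
Solving for rho: rho = 2·(-70.511·1000)/(1.421² − 11.96²) = 1000 kg/m³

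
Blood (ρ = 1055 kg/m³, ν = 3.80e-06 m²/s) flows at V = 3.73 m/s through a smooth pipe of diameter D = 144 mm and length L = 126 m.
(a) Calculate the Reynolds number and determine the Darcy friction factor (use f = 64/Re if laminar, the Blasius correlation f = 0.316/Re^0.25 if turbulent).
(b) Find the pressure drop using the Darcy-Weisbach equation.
(a) Re = V·D/ν = 3.73·0.144/3.80e-06 = 141350 → turbulent (Re > 4000); f = 0.316/Re^0.25 = 0.316/141350^0.25 = 0.016297 (Blasius is strictly valid for Re ≲ 1e5; used here as the smooth-pipe estimate the problem specifies)
(b) Darcy-Weisbach: ΔP = f·(L/D)·½ρV²/1000 = 0.016297·(126/0.144)·½·1055·3.73²/1000 = 104.7 kPa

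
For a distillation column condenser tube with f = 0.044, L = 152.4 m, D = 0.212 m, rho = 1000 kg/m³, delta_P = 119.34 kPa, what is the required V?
Formula: \Delta P = f \frac{L}{D} \frac{\rho V^2}{2}
Substituting knowns: 119.34 = 0.044·(152.4/0.212)·0.5·1000·V²/1000
Solving for V: V = √((119.34·1000)/(0.044·(152.4/0.212)·0.5·1000)) = 2.747 m/s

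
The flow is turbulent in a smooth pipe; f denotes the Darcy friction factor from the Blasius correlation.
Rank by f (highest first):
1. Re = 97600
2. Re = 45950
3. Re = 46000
Case 1: f = 0.01788
Case 2: f = 0.02158
Case 3: f = 0.02158
Ranking (highest first): 2, 3, 1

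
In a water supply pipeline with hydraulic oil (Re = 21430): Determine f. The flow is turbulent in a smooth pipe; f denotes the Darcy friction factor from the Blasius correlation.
Formula: f = \frac{0.316}{Re^{0.25}}
f = 0.316/21430^0.25 = 0.02612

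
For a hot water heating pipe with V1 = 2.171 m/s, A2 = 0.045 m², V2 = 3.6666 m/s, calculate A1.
Formula: V_2 = \frac{A_1 V_1}{A_2}
Substituting knowns: 3.6666 = A1·2.171/0.045
Solving for A1: A1 = 3.6666·0.045/2.171 = 0.076 m²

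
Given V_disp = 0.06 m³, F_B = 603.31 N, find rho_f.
Formula: F_B = \rho_f g V_{disp}
Substituting knowns: 603.31 = rho_f·9.81·0.06
Solving for rho_f: rho_f = 603.31/(9.81·0.06) = 1025 kg/m³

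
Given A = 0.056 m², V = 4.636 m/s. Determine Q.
Formula: Q = A V
Q = 0.056·4.636·1000 = 259.6 L/s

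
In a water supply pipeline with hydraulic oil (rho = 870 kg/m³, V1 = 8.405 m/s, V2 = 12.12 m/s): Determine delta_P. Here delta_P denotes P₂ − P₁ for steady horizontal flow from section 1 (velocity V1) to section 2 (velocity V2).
Formula: \Delta P = \frac{1}{2} \rho (V_1^2 - V_2^2)
delta_P = 0.5·870·(8.405² − 12.12²)/1000 = -33.17 kPa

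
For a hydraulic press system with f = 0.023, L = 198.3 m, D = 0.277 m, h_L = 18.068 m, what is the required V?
Formula: h_L = f \frac{L}{D} \frac{V^2}{2g}
Substituting knowns: 18.068 = 0.023·(198.3/0.277)·V²/(2·9.81)
Solving for V: V = √(18.068·2·9.81/(0.023·(198.3/0.277))) = 4.64 m/s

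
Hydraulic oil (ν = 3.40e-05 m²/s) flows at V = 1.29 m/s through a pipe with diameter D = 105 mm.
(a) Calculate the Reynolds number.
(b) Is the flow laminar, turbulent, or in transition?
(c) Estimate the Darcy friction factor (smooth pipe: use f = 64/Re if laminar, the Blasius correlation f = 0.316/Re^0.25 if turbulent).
(a) Re = V·D/ν = 1.29·0.105/3.40e-05 = 3983.8
(b) Flow regime: transition (2300 ≤ Re ≤ 4000)
(c) Friction factor: f ≈ 0.04 (transitional regime, no simple correlation)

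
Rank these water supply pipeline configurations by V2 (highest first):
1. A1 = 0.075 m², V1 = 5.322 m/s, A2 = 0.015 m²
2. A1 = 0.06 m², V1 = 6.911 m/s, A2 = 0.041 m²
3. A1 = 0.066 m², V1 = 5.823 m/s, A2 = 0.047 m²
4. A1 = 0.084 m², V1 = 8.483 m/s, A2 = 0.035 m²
Case 1: V2 = 26.61 m/s
Case 2: V2 = 10.11 m/s
Case 3: V2 = 8.177 m/s
Case 4: V2 = 20.36 m/s
Ranking (highest first): 1, 4, 2, 3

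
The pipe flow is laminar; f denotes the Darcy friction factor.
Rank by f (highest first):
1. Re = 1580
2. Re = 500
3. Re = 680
Case 1: f = 0.04051
Case 2: f = 0.128
Case 3: f = 0.09412
Ranking (highest first): 2, 3, 1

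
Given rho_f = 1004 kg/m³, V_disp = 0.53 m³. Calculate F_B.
Formula: F_B = \rho_f g V_{disp}
F_B = 1004·9.81·0.53 = 5220 N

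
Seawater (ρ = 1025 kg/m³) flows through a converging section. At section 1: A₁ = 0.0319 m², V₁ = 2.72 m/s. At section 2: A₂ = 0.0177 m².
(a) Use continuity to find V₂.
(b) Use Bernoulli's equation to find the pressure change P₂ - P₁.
(a) Continuity: A₁V₁=A₂V₂ -> V₂=A₁V₁/A₂=0.0319*2.72/0.0177=4.90 m/s
(b) Bernoulli: P₂-P₁=0.5*rho*(V₁^2-V₂^2)/1000=0.5*1025*(2.72^2-4.90^2)/1000=-8.513 kPa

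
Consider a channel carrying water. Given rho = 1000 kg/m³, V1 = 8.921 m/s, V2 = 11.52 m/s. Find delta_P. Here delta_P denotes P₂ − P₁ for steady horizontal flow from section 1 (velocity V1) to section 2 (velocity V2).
Formula: \Delta P = \frac{1}{2} \rho (V_1^2 - V_2^2)
delta_P = 0.5·1000·(8.921² − 11.52²)/1000 = -26.56 kPa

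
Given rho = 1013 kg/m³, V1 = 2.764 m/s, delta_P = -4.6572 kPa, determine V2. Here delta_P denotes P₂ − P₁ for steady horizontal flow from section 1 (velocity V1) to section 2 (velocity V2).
Formula: \Delta P = \frac{1}{2} \rho (V_1^2 - V_2^2)
Substituting knowns: -4.6572 = 0.5·1013·(2.764² − V2²)/1000
Solving for V2: V2 = √(2.764² − 2·(-4.6572·1000)/1013) = 4.103 m/s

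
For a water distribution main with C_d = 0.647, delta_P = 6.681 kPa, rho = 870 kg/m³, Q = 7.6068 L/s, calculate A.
Formula: Q = C_d A \sqrt{\frac{2 \Delta P}{\rho}}
Substituting knowns: 7.6068 = 0.647·A·√(2·(6.681·1000)/870)·1000
Solving for A: A = (7.6068/1000)/(0.647·√(2·(6.681·1000)/870)) = 0.003 m²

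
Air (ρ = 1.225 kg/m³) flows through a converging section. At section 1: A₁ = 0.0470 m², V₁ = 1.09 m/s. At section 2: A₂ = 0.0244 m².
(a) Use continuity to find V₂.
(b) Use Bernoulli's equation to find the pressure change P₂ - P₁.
(a) Continuity: A₁V₁=A₂V₂ -> V₂=A₁V₁/A₂=0.0470*1.09/0.0244=2.10 m/s
(b) Bernoulli: P₂-P₁=0.5*rho*(V₁^2-V₂^2)/1000=0.5*1.225*(1.09^2-2.10^2)/1000=-0.001973 kPa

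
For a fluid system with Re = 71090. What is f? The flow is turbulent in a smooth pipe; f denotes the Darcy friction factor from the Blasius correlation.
Formula: f = \frac{0.316}{Re^{0.25}}
f = 0.316/71090^0.25 = 0.01935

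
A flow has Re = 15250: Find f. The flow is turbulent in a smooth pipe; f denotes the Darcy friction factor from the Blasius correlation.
Formula: f = \frac{0.316}{Re^{0.25}}
f = 0.316/15250^0.25 = 0.02844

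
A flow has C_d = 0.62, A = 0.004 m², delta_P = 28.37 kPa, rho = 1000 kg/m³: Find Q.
Formula: Q = C_d A \sqrt{\frac{2 \Delta P}{\rho}}
Q = 0.62·0.004·√(2·(28.37·1000)/1000)·1000 = 18.68 L/s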